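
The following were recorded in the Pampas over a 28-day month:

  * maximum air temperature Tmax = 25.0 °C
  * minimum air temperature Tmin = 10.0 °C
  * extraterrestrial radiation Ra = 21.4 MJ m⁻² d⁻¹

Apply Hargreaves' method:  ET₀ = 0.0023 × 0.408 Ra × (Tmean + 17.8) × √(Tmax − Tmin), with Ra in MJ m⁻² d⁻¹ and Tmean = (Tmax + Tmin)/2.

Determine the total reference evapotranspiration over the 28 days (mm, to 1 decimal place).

Tmean = (25.0 + 10.0)/2 = 17.50 °C
0.408 Ra = 0.408 × 21.4 = 8.7312 mm/d equivalent
ET₀ = 0.0023 × 8.7312 × (17.50 + 17.8) × √15.0 = 0.0023 × 8.7312 × 35.30 × 3.8730 = 2.7455 mm/d
Over 28 days: 2.7455 × 28 = 76.874 mm

76.9 mm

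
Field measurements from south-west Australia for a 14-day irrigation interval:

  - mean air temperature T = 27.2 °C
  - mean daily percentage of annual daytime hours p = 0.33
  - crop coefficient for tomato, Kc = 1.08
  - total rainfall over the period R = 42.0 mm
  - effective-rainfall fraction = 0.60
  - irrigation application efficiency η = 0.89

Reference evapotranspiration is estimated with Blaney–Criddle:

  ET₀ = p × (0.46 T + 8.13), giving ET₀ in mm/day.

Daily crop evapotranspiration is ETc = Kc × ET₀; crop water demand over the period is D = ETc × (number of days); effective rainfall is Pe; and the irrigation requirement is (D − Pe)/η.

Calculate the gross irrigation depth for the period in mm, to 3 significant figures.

ET₀ = 0.33 × (0.46 × 27.2 + 8.13) = 0.33 × 20.642 = 6.8119 mm/d
ETc = Kc × ET₀ = 1.08 × 6.8119 = 7.3569 mm/d
Crop demand D = ETc × 14 d = 7.3569 × 14 = 102.997 mm
Pe = 0.60 × 42.0 = 25.200 mm
D − Pe = 102.997 − 25.200 = 77.797 mm
Gross irrigation = 77.797 / 0.89 = 87.412 mm

87.4 mm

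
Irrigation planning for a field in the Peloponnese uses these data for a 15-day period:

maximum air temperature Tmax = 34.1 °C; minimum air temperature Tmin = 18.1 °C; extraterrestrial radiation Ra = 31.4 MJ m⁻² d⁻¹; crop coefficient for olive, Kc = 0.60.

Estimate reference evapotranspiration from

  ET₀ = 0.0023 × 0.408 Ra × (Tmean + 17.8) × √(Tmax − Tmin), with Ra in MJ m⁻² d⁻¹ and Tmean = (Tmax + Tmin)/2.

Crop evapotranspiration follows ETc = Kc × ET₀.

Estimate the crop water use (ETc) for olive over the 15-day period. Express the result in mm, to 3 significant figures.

Tmean = (34.1 + 18.1)/2 = 26.10 °C
0.408 Ra = 0.408 × 31.4 = 12.8112 mm/d equivalent
ET₀ = 0.0023 × 12.8112 × (26.10 + 17.8) × √16.0 = 0.0023 × 12.8112 × 43.90 × 4.0000 = 5.1742 mm/d
ETc = Kc × ET₀ = 0.60 × 5.1742 = 3.1045 mm/d
Over 15 days: 3.1045 × 15 = 46.568 mm

46.6 mm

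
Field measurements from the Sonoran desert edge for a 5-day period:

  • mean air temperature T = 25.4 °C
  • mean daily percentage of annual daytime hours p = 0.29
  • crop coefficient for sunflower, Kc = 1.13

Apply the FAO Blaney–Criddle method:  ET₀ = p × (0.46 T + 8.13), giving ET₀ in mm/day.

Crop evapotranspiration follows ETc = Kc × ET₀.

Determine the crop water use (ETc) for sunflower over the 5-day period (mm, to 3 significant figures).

ET₀ = 0.29 × (0.46 × 25.4 + 8.13) = 0.29 × 19.814 = 5.7461 mm/d
ETc = Kc × ET₀ = 1.13 × 5.7461 = 6.4931 mm/d
Over 5 days: 6.4931 × 5 = 32.466 mm

32.5 mm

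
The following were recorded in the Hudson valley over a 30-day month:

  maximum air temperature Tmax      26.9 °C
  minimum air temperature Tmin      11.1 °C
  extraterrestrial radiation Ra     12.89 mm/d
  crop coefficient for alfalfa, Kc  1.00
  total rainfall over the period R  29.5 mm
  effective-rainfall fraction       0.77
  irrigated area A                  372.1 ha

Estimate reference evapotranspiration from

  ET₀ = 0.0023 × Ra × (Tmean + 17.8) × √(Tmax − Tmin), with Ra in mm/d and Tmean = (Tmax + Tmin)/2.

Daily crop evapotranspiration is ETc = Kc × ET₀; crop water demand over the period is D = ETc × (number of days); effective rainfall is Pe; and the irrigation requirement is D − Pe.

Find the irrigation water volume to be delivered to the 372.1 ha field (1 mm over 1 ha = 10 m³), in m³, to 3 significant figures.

400000 m³

Tmean = (26.9 + 11.1)/2 = 19.00 °C
ET₀ = 0.0023 × 12.89 × (19.00 + 17.8) × √15.8 = 0.0023 × 12.89 × 36.80 × 3.9749 = 4.3367 mm/d
ETc = Kc × ET₀ = 1.00 × 4.3367 = 4.3367 mm/d
Crop demand D = ETc × 30 d = 4.3367 × 30 = 130.101 mm
Pe = 0.77 × 29.5 = 22.715 mm
D − Pe = 130.101 − 22.715 = 107.386 mm
Volume = 107.386 mm × 372.1 ha × 10 = 399583.3 m³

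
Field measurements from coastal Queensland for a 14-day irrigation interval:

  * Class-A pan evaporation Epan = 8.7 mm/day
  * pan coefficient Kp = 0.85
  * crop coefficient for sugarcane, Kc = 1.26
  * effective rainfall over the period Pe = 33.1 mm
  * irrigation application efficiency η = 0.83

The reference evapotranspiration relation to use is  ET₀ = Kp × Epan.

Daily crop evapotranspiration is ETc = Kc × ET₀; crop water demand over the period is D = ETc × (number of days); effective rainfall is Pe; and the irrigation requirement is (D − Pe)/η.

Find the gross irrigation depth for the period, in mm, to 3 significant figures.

ET₀ = 0.85 × 8.7 = 7.3950 mm/d
ETc = Kc × ET₀ = 1.26 × 7.3950 = 9.3177 mm/d
Crop demand D = ETc × 14 d = 9.3177 × 14 = 130.448 mm
D − Pe = 130.448 − 33.1 = 97.348 mm
Gross irrigation = 97.348 / 0.83 = 117.287 mm

117 mm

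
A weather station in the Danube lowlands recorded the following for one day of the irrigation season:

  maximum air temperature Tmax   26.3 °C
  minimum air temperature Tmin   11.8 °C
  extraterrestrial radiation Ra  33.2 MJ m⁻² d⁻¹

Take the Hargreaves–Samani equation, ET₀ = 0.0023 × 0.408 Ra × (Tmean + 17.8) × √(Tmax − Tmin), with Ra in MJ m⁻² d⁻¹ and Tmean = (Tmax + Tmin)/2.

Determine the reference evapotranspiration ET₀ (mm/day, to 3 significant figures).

Tmean = (26.3 + 11.8)/2 = 19.05 °C
0.408 Ra = 0.408 × 33.2 = 13.5456 mm/d equivalent
ET₀ = 0.0023 × 13.5456 × (19.05 + 17.8) × √14.5 = 0.0023 × 13.5456 × 36.85 × 3.8079 = 4.3717 mm/d

4.37 mm/day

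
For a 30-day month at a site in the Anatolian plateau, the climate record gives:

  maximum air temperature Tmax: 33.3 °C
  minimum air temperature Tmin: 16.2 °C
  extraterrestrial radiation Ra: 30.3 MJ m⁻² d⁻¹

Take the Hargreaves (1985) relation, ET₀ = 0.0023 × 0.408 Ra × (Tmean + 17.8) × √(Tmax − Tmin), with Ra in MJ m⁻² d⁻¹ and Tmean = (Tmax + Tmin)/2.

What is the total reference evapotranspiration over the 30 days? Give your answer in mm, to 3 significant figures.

Tmean = (33.3 + 16.2)/2 = 24.75 °C
0.408 Ra = 0.408 × 30.3 = 12.3624 mm/d equivalent
ET₀ = 0.0023 × 12.3624 × (24.75 + 17.8) × √17.1 = 0.0023 × 12.3624 × 42.55 × 4.1352 = 5.0030 mm/d
Over 30 days: 5.0030 × 30 = 150.090 mm

150 mm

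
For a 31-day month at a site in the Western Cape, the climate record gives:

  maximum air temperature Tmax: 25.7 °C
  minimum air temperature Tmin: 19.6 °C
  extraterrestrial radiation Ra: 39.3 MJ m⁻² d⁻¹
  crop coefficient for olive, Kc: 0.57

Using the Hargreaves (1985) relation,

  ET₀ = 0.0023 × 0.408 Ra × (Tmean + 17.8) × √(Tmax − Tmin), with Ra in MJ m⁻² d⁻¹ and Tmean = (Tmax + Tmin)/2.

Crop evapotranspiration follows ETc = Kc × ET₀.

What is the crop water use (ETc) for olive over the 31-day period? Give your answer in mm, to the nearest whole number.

Tmean = (25.7 + 19.6)/2 = 22.65 °C
0.408 Ra = 0.408 × 39.3 = 16.0344 mm/d equivalent
ET₀ = 0.0023 × 16.0344 × (22.65 + 17.8) × √6.1 = 0.0023 × 16.0344 × 40.45 × 2.4698 = 3.6843 mm/d
ETc = Kc × ET₀ = 0.57 × 3.6843 = 2.1001 mm/d
Over 31 days: 2.1001 × 31 = 65.103 mm

65 mm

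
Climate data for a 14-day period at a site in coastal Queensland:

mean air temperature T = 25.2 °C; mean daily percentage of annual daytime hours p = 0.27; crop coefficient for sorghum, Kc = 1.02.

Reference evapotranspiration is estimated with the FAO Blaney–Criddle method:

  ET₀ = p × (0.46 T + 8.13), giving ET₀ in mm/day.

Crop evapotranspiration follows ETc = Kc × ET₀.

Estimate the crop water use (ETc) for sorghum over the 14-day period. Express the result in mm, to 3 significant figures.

76.0 mm

ET₀ = 0.27 × (0.46 × 25.2 + 8.13) = 0.27 × 19.722 = 5.3249 mm/d
ETc = Kc × ET₀ = 1.02 × 5.3249 = 5.4314 mm/d
Over 14 days: 5.4314 × 14 = 76.040 mm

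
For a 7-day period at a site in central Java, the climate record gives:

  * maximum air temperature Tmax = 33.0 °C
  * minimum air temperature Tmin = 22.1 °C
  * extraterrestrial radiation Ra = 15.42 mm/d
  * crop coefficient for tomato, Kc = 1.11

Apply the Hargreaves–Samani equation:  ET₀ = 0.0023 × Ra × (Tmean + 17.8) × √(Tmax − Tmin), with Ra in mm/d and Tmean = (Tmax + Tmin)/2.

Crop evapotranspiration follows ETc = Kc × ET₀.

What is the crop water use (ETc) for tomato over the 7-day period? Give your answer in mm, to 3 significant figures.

41.3 mm

Tmean = (33.0 + 22.1)/2 = 27.55 °C
ET₀ = 0.0023 × 15.42 × (27.55 + 17.8) × √10.9 = 0.0023 × 15.42 × 45.35 × 3.3015 = 5.3101 mm/d
ETc = Kc × ET₀ = 1.11 × 5.3101 = 5.8942 mm/d
Over 7 days: 5.8942 × 7 = 41.259 mm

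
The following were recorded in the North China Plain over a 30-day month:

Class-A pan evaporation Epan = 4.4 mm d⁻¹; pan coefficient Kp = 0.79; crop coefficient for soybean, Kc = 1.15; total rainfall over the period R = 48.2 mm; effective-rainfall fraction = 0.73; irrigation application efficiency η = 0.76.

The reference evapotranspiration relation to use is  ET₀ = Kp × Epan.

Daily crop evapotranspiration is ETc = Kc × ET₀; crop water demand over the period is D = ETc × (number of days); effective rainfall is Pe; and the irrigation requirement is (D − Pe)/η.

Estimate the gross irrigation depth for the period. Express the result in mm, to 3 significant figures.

111 mm

ET₀ = 0.79 × 4.4 = 3.4760 mm/d
ETc = Kc × ET₀ = 1.15 × 3.4760 = 3.9974 mm/d
Crop demand D = ETc × 30 d = 3.9974 × 30 = 119.922 mm
Pe = 0.73 × 48.2 = 35.186 mm
D − Pe = 119.922 − 35.186 = 84.736 mm
Gross irrigation = 84.736 / 0.76 = 111.495 mm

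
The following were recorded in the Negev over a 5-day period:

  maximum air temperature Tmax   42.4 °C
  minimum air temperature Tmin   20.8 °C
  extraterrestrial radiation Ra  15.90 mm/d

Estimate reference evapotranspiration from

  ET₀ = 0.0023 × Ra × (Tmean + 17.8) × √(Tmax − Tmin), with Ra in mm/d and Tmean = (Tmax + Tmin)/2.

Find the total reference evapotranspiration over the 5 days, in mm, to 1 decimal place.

Tmean = (42.4 + 20.8)/2 = 31.60 °C
ET₀ = 0.0023 × 15.90 × (31.60 + 17.8) × √21.6 = 0.0023 × 15.90 × 49.40 × 4.6476 = 8.3962 mm/d
Over 5 days: 8.3962 × 5 = 41.981 mm

42.0 mm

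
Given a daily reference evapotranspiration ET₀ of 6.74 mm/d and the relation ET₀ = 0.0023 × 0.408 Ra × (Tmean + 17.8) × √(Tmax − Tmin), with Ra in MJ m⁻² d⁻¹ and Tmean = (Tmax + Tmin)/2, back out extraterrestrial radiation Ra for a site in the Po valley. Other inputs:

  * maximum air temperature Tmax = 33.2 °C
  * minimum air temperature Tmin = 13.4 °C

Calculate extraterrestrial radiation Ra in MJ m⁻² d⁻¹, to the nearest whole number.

39 MJ m⁻² d⁻¹

Tmean = (33.2+13.4)/2 = 23.30 °C; ΔT = 19.8
Ra = ET₀ / [0.0023 × 0.408 × (Tmean+17.8) × √ΔT]
   = 6.74 / (0.0023 × 0.408 × 41.10 × 4.4497) = 39.273 MJ m⁻² d⁻¹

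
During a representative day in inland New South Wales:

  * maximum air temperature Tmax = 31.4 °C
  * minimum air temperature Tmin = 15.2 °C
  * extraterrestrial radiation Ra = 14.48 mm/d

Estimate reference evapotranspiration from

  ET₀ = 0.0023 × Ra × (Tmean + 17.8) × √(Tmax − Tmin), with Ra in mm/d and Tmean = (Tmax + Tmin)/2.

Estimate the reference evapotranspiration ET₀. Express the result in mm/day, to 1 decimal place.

Tmean = (31.4 + 15.2)/2 = 23.30 °C
ET₀ = 0.0023 × 14.48 × (23.30 + 17.8) × √16.2 = 0.0023 × 14.48 × 41.10 × 4.0249 = 5.5093 mm/d

5.5 mm/day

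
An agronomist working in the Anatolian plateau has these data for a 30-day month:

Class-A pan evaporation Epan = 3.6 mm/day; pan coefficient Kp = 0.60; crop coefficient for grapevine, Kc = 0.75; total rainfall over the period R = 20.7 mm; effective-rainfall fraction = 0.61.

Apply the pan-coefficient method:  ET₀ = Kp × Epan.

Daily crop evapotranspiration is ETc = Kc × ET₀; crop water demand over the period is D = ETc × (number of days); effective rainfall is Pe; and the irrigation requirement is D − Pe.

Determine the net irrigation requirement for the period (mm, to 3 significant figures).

36.0 mm

ET₀ = 0.60 × 3.6 = 2.1600 mm/d
ETc = Kc × ET₀ = 0.75 × 2.1600 = 1.6200 mm/d
Crop demand D = ETc × 30 d = 1.6200 × 30 = 48.600 mm
Pe = 0.61 × 20.7 = 12.627 mm
D − Pe = 48.600 − 12.627 = 35.973 mm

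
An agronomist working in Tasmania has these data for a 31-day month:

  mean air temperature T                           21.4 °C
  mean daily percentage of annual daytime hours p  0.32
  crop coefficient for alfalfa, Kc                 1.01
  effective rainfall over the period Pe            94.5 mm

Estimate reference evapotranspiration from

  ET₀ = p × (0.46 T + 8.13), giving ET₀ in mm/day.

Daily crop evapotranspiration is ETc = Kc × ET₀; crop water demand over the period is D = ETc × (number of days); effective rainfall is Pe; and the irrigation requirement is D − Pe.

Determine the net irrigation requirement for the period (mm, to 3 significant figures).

ET₀ = 0.32 × (0.46 × 21.4 + 8.13) = 0.32 × 17.974 = 5.7517 mm/d
ETc = Kc × ET₀ = 1.01 × 5.7517 = 5.8092 mm/d
Crop demand D = ETc × 31 d = 5.8092 × 31 = 180.085 mm
D − Pe = 180.085 − 94.5 = 85.585 mm

85.6 mm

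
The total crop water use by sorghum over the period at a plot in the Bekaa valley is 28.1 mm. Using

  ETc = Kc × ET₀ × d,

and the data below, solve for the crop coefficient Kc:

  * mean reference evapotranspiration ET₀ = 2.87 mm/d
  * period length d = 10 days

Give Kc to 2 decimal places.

0.98

ETc = Kc × ET₀ × d  ⇒  Kc = ETc / (ET₀ × d)
Kc = 28.1 / (2.87 × 10) = 28.1 / 28.70 = 0.9791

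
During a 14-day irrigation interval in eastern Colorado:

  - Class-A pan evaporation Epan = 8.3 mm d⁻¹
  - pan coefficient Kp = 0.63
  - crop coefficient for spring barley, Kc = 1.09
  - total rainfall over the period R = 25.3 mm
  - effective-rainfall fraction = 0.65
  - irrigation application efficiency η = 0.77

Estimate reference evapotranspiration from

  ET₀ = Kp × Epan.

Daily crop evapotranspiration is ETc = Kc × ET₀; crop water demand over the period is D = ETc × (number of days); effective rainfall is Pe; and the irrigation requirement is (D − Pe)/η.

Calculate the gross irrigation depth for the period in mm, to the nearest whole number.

ET₀ = 0.63 × 8.3 = 5.2290 mm/d
ETc = Kc × ET₀ = 1.09 × 5.2290 = 5.6996 mm/d
Crop demand D = ETc × 14 d = 5.6996 × 14 = 79.794 mm
Pe = 0.65 × 25.3 = 16.445 mm
D − Pe = 79.794 − 16.445 = 63.349 mm
Gross irrigation = 63.349 / 0.77 = 82.271 mm

82 mm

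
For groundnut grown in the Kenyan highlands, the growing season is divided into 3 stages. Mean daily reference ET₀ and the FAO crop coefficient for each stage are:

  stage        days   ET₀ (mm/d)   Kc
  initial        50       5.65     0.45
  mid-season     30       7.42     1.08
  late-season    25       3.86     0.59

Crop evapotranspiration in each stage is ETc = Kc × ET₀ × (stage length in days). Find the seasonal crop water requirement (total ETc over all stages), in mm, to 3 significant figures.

424 mm

initial: 0.45 × 5.65 × 50 = 127.13 mm
mid-season: 1.08 × 7.42 × 30 = 240.41 mm
late-season: 0.59 × 3.86 × 25 = 56.94 mm
Seasonal total = 424.48 mm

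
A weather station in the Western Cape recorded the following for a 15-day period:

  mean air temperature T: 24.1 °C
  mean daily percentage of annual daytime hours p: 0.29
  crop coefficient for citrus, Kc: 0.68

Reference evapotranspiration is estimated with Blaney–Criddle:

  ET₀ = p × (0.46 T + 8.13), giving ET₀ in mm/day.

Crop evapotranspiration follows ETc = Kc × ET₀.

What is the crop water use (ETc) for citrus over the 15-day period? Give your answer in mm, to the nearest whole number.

57 mm

ET₀ = 0.29 × (0.46 × 24.1 + 8.13) = 0.29 × 19.216 = 5.5726 mm/d
ETc = Kc × ET₀ = 0.68 × 5.5726 = 3.7894 mm/d
Over 15 days: 3.7894 × 15 = 56.841 mm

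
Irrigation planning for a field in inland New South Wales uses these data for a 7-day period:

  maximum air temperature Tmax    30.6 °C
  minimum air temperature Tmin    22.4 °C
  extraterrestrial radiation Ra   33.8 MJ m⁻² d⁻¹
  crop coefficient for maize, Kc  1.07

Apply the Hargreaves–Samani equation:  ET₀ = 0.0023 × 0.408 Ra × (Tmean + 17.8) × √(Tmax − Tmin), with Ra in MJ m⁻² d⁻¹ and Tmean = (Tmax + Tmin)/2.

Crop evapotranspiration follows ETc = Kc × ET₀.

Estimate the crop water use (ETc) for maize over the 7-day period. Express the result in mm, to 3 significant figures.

30.1 mm

Tmean = (30.6 + 22.4)/2 = 26.50 °C
0.408 Ra = 0.408 × 33.8 = 13.7904 mm/d equivalent
ET₀ = 0.0023 × 13.7904 × (26.50 + 17.8) × √8.2 = 0.0023 × 13.7904 × 44.30 × 2.8636 = 4.0237 mm/d
ETc = Kc × ET₀ = 1.07 × 4.0237 = 4.3054 mm/d
Over 7 days: 4.3054 × 7 = 30.138 mm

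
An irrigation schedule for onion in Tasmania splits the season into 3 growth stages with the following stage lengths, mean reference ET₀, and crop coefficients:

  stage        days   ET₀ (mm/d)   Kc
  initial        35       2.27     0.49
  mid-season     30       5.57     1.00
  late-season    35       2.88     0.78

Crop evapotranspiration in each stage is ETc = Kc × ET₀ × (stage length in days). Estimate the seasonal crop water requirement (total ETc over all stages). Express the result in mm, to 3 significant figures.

initial: 0.49 × 2.27 × 35 = 38.93 mm
mid-season: 1.00 × 5.57 × 30 = 167.10 mm
late-season: 0.78 × 2.88 × 35 = 78.62 mm
Seasonal total = 284.65 mm

285 mm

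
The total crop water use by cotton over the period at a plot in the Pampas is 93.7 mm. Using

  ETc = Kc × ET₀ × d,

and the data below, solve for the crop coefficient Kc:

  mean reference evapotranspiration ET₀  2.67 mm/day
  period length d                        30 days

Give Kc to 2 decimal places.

ETc = Kc × ET₀ × d  ⇒  Kc = ETc / (ET₀ × d)
Kc = 93.7 / (2.67 × 30) = 93.7 / 80.10 = 1.1698

1.17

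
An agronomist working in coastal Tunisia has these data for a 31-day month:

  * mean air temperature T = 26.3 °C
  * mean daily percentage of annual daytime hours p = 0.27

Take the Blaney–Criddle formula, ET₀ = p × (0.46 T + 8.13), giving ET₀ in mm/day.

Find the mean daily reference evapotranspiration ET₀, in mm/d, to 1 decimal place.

5.5 mm/d

ET₀ = 0.27 × (0.46 × 26.3 + 8.13) = 0.27 × 20.228 = 5.4616 mm/d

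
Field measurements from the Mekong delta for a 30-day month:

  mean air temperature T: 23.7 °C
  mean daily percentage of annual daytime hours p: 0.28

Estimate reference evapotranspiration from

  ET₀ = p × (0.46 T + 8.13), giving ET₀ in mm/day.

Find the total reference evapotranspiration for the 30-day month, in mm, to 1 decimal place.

159.9 mm

ET₀ = 0.28 × (0.46 × 23.7 + 8.13) = 0.28 × 19.032 = 5.3290 mm/d
Monthly total = 5.3290 × 30 = 159.870 mm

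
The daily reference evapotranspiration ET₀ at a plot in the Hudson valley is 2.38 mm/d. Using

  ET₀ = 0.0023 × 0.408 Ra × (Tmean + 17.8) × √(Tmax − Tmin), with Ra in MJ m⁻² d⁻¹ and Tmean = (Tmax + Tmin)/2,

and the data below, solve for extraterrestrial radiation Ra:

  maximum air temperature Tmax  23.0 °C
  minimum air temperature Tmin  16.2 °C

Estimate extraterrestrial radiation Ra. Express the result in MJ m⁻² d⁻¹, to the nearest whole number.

26 MJ m⁻² d⁻¹

Tmean = (23.0+16.2)/2 = 19.60 °C; ΔT = 6.8
Ra = ET₀ / [0.0023 × 0.408 × (Tmean+17.8) × √ΔT]
   = 2.38 / (0.0023 × 0.408 × 37.40 × 2.6077) = 26.005 MJ m⁻² d⁻¹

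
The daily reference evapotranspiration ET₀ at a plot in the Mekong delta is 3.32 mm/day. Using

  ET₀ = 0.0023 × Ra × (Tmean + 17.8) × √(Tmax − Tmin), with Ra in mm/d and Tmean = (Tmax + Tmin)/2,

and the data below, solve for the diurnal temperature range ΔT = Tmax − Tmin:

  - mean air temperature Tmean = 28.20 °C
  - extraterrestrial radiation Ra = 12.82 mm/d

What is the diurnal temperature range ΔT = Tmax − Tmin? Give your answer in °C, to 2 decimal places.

√ΔT = ET₀ / [0.0023 × Ra × (Tmean+17.8)] = 3.32 / (0.0023 × 12.82 × 46.00) = 2.4477
ΔT = 2.4477² = 5.991 °C

5.99 °C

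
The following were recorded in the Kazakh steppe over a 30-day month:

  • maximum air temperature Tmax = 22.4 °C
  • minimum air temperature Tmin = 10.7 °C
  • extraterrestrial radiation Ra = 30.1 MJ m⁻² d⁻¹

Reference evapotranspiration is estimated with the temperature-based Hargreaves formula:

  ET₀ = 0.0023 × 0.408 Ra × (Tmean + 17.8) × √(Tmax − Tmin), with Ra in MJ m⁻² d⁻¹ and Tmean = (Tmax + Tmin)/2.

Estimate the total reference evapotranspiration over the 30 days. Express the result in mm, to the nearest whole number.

100 mm

Tmean = (22.4 + 10.7)/2 = 16.55 °C
0.408 Ra = 0.408 × 30.1 = 12.2808 mm/d equivalent
ET₀ = 0.0023 × 12.2808 × (16.55 + 17.8) × √11.7 = 0.0023 × 12.2808 × 34.35 × 3.4205 = 3.3187 mm/d
Over 30 days: 3.3187 × 30 = 99.561 mm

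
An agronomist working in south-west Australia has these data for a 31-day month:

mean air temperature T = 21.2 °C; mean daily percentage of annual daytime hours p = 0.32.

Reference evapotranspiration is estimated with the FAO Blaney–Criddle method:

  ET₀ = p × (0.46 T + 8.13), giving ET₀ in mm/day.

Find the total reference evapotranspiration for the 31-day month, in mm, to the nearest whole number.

ET₀ = 0.32 × (0.46 × 21.2 + 8.13) = 0.32 × 17.882 = 5.7222 mm/d
Monthly total = 5.7222 × 31 = 177.388 mm

177 mm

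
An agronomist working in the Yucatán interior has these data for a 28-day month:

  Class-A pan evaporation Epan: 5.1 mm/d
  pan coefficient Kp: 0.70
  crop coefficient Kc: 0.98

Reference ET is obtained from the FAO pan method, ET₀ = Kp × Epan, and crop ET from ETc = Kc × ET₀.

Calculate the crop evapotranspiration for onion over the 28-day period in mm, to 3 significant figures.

98.0 mm

ET₀ = 0.70 × 5.1 = 3.5700 mm/d
ETc = Kc × ET₀ = 0.98 × 3.5700 = 3.4986 mm/d
Over 28 days: 3.4986 × 28 = 97.961 mm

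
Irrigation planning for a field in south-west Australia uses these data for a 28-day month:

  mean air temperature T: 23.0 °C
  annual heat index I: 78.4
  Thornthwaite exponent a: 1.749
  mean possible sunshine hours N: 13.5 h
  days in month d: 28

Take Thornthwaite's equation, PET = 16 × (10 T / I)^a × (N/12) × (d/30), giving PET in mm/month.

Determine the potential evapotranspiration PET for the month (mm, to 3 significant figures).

10T/I = 10 × 23.0 / 78.4 = 2.9337
(10T/I)^a = 2.9337^1.749 = 6.5692
Uncorrected PET = 16 × 6.5692 = 105.107 mm
Correction = (N/12)(d/30) = (13.5/12)(28/30) = 1.0500
PET = 105.107 × 1.0500 = 110.362 mm/month

110 mm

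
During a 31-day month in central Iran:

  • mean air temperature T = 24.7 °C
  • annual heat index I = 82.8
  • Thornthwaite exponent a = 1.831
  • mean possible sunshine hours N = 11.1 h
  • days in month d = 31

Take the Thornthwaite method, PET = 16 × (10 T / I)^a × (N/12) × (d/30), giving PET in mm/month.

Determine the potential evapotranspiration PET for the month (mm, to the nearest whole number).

10T/I = 10 × 24.7 / 82.8 = 2.9831
(10T/I)^a = 2.9831^1.831 = 7.3980
Uncorrected PET = 16 × 7.3980 = 118.368 mm
Correction = (N/12)(d/30) = (11.1/12)(31/30) = 0.9558
PET = 118.368 × 0.9558 = 113.136 mm/month

113 mm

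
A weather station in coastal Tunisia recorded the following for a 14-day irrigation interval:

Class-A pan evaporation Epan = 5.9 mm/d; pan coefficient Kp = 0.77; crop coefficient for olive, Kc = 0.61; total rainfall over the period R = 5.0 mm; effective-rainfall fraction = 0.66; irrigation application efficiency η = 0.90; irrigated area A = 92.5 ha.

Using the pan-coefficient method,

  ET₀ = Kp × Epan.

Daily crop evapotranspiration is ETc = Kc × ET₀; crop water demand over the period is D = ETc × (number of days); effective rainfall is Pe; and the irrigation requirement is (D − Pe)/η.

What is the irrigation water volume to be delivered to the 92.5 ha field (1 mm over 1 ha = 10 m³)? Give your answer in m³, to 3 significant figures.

ET₀ = 0.77 × 5.9 = 4.5430 mm/d
ETc = Kc × ET₀ = 0.61 × 4.5430 = 2.7712 mm/d
Crop demand D = ETc × 14 d = 2.7712 × 14 = 38.797 mm
Pe = 0.66 × 5.0 = 3.300 mm
D − Pe = 38.797 − 3.300 = 35.497 mm
Gross irrigation = 35.497 / 0.90 = 39.441 mm
Volume = 39.441 mm × 92.5 ha × 10 = 36482.9 m³

36500 m³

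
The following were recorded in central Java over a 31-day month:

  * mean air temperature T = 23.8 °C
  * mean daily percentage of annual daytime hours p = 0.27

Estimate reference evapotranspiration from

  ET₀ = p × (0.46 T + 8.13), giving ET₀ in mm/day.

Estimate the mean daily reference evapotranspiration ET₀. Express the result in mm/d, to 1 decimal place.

5.2 mm/d

ET₀ = 0.27 × (0.46 × 23.8 + 8.13) = 0.27 × 19.078 = 5.1511 mm/d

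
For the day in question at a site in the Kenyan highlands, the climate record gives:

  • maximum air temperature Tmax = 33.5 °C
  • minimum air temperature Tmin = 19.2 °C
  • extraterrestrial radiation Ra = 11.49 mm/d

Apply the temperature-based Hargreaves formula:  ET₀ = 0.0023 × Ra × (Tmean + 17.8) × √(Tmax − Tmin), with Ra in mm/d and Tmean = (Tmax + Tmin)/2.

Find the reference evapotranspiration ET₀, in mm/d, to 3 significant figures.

Tmean = (33.5 + 19.2)/2 = 26.35 °C
ET₀ = 0.0023 × 11.49 × (26.35 + 17.8) × √14.3 = 0.0023 × 11.49 × 44.15 × 3.7815 = 4.4121 mm/d

4.41 mm/d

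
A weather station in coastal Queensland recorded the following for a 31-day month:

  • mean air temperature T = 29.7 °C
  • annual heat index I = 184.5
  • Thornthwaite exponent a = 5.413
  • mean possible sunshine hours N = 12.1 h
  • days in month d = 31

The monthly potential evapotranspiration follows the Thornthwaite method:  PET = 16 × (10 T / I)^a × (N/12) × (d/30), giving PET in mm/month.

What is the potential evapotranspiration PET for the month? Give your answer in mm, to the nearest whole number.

219 mm

10T/I = 10 × 29.7 / 184.5 = 1.6098
(10T/I)^a = 1.6098^5.413 = 13.1600
Uncorrected PET = 16 × 13.1600 = 210.560 mm
Correction = (N/12)(d/30) = (12.1/12)(31/30) = 1.0419
PET = 210.560 × 1.0419 = 219.382 mm/month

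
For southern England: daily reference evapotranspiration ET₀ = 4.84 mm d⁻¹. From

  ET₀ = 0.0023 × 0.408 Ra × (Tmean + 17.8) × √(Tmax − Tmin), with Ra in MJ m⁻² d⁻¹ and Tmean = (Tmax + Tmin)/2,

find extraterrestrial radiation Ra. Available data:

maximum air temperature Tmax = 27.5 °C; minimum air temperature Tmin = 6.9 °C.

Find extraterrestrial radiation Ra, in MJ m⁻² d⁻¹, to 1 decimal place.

32.5 MJ m⁻² d⁻¹

Tmean = (27.5+6.9)/2 = 17.20 °C; ΔT = 20.6
Ra = ET₀ / [0.0023 × 0.408 × (Tmean+17.8) × √ΔT]
   = 4.84 / (0.0023 × 0.408 × 35.00 × 4.5387) = 32.468 MJ m⁻² d⁻¹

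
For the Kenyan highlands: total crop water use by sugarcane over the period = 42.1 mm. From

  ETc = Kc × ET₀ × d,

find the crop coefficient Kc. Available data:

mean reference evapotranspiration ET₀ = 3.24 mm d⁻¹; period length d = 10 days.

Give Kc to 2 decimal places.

1.30

ETc = Kc × ET₀ × d  ⇒  Kc = ETc / (ET₀ × d)
Kc = 42.1 / (3.24 × 10) = 42.1 / 32.40 = 1.2994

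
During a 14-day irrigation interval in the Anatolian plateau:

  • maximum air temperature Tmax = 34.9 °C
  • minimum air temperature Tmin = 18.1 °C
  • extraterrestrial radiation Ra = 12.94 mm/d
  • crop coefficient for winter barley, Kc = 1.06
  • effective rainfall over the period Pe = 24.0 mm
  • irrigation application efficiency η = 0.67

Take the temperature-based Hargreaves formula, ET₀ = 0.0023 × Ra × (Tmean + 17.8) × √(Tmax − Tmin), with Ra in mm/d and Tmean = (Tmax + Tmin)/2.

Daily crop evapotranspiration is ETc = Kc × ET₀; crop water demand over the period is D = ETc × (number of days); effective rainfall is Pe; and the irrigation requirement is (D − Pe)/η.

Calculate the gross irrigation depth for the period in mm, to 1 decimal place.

83.9 mm

Tmean = (34.9 + 18.1)/2 = 26.50 °C
ET₀ = 0.0023 × 12.94 × (26.50 + 17.8) × √16.8 = 0.0023 × 12.94 × 44.30 × 4.0988 = 5.4041 mm/d
ETc = Kc × ET₀ = 1.06 × 5.4041 = 5.7283 mm/d
Crop demand D = ETc × 14 d = 5.7283 × 14 = 80.196 mm
D − Pe = 80.196 − 24.0 = 56.196 mm
Gross irrigation = 56.196 / 0.67 = 83.875 mm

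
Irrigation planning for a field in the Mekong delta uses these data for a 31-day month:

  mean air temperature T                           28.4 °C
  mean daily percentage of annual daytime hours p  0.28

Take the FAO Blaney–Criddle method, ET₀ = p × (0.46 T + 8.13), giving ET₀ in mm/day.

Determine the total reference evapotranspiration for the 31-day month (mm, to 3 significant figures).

184 mm

ET₀ = 0.28 × (0.46 × 28.4 + 8.13) = 0.28 × 21.194 = 5.9343 mm/d
Monthly total = 5.9343 × 31 = 183.963 mm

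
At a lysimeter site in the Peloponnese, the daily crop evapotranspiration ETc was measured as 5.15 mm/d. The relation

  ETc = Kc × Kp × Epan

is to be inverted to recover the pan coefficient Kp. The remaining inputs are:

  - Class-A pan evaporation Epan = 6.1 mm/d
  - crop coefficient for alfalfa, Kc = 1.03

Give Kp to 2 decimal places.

0.82

ETc = Kc × Kp × Epan  ⇒  Kp = ETc / (Kc × Epan)
Kp = 5.15 / (1.03 × 6.1) = 5.15 / 6.283 = 0.8197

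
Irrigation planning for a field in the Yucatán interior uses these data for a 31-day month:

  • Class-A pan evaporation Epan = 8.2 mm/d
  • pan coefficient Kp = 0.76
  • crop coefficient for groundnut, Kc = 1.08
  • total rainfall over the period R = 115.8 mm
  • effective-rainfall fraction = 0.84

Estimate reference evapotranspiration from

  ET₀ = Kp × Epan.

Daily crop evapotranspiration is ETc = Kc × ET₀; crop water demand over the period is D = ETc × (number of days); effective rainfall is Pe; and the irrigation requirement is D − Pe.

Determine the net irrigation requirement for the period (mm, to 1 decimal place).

111.4 mm

ET₀ = 0.76 × 8.2 = 6.2320 mm/d
ETc = Kc × ET₀ = 1.08 × 6.2320 = 6.7306 mm/d
Crop demand D = ETc × 31 d = 6.7306 × 31 = 208.649 mm
Pe = 0.84 × 115.8 = 97.272 mm
D − Pe = 208.649 − 97.272 = 111.377 mm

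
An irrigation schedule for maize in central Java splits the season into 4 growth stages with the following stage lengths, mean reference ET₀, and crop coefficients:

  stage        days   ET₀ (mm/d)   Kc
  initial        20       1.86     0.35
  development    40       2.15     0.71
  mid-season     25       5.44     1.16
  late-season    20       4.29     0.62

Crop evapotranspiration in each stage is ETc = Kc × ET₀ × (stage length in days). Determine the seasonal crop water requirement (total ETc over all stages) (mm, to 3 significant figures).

initial: 0.35 × 1.86 × 20 = 13.02 mm
development: 0.71 × 2.15 × 40 = 61.06 mm
mid-season: 1.16 × 5.44 × 25 = 157.76 mm
late-season: 0.62 × 4.29 × 20 = 53.20 mm
Seasonal total = 285.04 mm

285 mm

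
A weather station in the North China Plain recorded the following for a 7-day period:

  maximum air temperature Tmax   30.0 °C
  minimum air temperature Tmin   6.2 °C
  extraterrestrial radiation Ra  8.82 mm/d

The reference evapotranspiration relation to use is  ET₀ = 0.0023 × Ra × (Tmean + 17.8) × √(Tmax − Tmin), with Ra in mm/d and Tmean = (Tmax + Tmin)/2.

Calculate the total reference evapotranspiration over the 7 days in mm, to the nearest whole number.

Tmean = (30.0 + 6.2)/2 = 18.10 °C
ET₀ = 0.0023 × 8.82 × (18.10 + 17.8) × √23.8 = 0.0023 × 8.82 × 35.90 × 4.8785 = 3.5529 mm/d
Over 7 days: 3.5529 × 7 = 24.870 mm

25 mm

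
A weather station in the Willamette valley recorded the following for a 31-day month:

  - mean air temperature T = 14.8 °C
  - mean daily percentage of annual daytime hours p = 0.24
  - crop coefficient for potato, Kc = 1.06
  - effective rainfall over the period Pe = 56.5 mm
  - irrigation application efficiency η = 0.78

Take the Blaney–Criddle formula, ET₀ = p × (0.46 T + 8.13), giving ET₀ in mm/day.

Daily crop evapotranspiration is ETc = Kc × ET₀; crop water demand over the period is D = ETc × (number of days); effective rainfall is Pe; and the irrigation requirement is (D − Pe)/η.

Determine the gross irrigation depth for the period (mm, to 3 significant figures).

ET₀ = 0.24 × (0.46 × 14.8 + 8.13) = 0.24 × 14.938 = 3.5851 mm/d
ETc = Kc × ET₀ = 1.06 × 3.5851 = 3.8002 mm/d
Crop demand D = ETc × 31 d = 3.8002 × 31 = 117.806 mm
D − Pe = 117.806 − 56.5 = 61.306 mm
Gross irrigation = 61.306 / 0.78 = 78.597 mm

78.6 mm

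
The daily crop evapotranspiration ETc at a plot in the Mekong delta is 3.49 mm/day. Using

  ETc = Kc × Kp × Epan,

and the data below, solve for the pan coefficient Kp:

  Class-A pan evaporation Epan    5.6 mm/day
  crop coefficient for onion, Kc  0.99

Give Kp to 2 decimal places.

ETc = Kc × Kp × Epan  ⇒  Kp = ETc / (Kc × Epan)
Kp = 3.49 / (0.99 × 5.6) = 3.49 / 5.544 = 0.6295

0.63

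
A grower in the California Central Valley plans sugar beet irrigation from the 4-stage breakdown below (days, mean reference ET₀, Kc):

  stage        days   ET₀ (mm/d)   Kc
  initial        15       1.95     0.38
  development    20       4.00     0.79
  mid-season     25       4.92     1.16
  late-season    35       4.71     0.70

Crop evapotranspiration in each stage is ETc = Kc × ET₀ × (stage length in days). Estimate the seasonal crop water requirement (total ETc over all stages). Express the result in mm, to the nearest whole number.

initial: 0.38 × 1.95 × 15 = 11.12 mm
development: 0.79 × 4.00 × 20 = 63.20 mm
mid-season: 1.16 × 4.92 × 25 = 142.68 mm
late-season: 0.70 × 4.71 × 35 = 115.40 mm
Seasonal total = 332.40 mm

332 mm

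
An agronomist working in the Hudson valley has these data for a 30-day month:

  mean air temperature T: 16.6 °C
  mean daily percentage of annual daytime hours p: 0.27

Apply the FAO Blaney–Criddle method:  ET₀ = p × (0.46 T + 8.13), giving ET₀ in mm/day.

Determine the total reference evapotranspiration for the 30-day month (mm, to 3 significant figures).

128 mm

ET₀ = 0.27 × (0.46 × 16.6 + 8.13) = 0.27 × 15.766 = 4.2568 mm/d
Monthly total = 4.2568 × 30 = 127.704 mm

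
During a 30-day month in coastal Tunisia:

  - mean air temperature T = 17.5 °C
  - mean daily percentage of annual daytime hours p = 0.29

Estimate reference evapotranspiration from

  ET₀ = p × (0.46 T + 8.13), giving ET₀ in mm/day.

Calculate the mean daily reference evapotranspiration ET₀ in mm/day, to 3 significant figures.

ET₀ = 0.29 × (0.46 × 17.5 + 8.13) = 0.29 × 16.180 = 4.6922 mm/d

4.69 mm/day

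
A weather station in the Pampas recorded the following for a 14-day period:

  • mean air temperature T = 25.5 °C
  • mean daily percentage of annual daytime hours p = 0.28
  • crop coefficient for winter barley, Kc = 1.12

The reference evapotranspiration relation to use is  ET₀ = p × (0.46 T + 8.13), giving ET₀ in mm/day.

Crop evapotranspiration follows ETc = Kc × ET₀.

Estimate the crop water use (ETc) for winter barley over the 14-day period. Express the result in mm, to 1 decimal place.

ET₀ = 0.28 × (0.46 × 25.5 + 8.13) = 0.28 × 19.860 = 5.5608 mm/d
ETc = Kc × ET₀ = 1.12 × 5.5608 = 6.2281 mm/d
Over 14 days: 6.2281 × 14 = 87.193 mm

87.2 mm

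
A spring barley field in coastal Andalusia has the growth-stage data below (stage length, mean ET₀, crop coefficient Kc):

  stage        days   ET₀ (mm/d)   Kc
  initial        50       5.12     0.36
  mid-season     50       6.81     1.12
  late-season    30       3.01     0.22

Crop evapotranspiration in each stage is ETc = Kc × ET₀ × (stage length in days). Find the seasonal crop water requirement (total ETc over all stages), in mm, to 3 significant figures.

493 mm

initial: 0.36 × 5.12 × 50 = 92.16 mm
mid-season: 1.12 × 6.81 × 50 = 381.36 mm
late-season: 0.22 × 3.01 × 30 = 19.87 mm
Seasonal total = 493.39 mm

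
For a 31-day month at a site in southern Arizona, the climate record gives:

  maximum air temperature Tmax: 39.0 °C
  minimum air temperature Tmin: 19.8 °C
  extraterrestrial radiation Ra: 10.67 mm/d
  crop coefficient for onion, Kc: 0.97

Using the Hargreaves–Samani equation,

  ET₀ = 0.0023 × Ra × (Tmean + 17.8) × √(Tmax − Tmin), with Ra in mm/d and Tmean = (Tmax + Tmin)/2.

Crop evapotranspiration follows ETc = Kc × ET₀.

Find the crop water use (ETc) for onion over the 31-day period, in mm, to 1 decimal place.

Tmean = (39.0 + 19.8)/2 = 29.40 °C
ET₀ = 0.0023 × 10.67 × (29.40 + 17.8) × √19.2 = 0.0023 × 10.67 × 47.20 × 4.3818 = 5.0756 mm/d
ETc = Kc × ET₀ = 0.97 × 5.0756 = 4.9233 mm/d
Over 31 days: 4.9233 × 31 = 152.622 mm

152.6 mm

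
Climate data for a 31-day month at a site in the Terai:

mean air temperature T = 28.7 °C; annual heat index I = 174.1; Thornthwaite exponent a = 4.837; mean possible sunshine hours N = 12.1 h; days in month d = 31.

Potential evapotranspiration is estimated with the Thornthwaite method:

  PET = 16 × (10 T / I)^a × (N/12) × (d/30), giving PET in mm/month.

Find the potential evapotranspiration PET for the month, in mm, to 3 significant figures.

187 mm

10T/I = 10 × 28.7 / 174.1 = 1.6485
(10T/I)^a = 1.6485^4.837 = 11.2217
Uncorrected PET = 16 × 11.2217 = 179.547 mm
Correction = (N/12)(d/30) = (12.1/12)(31/30) = 1.0419
PET = 179.547 × 1.0419 = 187.070 mm/month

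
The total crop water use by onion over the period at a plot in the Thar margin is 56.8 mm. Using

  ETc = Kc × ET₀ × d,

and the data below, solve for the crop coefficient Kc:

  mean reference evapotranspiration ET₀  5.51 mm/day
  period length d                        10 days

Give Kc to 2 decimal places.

ETc = Kc × ET₀ × d  ⇒  Kc = ETc / (ET₀ × d)
Kc = 56.8 / (5.51 × 10) = 56.8 / 55.10 = 1.0309

1.03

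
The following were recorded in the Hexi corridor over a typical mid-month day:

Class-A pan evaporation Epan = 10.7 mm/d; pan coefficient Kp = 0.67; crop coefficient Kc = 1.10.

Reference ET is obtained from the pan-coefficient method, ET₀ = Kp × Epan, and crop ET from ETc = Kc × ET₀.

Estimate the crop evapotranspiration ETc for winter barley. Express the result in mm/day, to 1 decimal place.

ET₀ = 0.67 × 10.7 = 7.1690 mm/d
ETc = Kc × ET₀ = 1.10 × 7.1690 = 7.8859 mm/d

7.9 mm/day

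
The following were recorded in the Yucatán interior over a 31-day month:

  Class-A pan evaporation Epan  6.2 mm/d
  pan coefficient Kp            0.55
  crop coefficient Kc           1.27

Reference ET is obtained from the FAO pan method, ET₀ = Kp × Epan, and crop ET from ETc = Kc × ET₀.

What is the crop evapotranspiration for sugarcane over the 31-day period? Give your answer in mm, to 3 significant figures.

ET₀ = 0.55 × 6.2 = 3.4100 mm/d
ETc = Kc × ET₀ = 1.27 × 3.4100 = 4.3307 mm/d
Over 31 days: 4.3307 × 31 = 134.252 mm

134 mm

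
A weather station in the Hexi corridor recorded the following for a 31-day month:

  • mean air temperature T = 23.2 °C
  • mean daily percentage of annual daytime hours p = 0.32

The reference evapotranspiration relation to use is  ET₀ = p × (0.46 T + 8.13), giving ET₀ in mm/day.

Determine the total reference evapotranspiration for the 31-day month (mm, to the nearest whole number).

187 mm

ET₀ = 0.32 × (0.46 × 23.2 + 8.13) = 0.32 × 18.802 = 6.0166 mm/d
Monthly total = 6.0166 × 31 = 186.515 mm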